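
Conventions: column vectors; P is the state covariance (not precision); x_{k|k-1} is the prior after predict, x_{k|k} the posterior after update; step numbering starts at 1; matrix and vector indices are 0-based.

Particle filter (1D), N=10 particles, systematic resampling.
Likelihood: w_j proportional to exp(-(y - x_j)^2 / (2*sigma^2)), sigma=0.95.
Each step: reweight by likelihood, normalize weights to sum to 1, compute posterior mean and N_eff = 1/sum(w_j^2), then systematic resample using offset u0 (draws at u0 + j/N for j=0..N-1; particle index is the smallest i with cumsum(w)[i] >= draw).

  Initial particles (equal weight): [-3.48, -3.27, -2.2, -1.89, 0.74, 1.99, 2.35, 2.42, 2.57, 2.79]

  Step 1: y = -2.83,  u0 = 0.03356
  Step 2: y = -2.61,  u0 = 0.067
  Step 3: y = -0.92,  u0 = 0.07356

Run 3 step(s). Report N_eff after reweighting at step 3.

step 1: w=[0.2548, 0.2892, 0.2584, 0.1973, 0.0003, 0.0000, 0.0000, 0.0000, 0.0000, 0.0000]  mean=-2.7736  Neff=3.9329  idx=[0, 0, 0, 1, 1, 1, 2, 2, 3, 3]
step 2: w=[0.0859, 0.0859, 0.0859, 0.1027, 0.1027, 0.1027, 0.1191, 0.1191, 0.0981, 0.0981]  mean=-2.7987  Neff=9.8668  idx=[0, 1, 3, 4, 5, 6, 6, 7, 8, 9]
step 3: w=[0.0102, 0.0102, 0.0181, 0.0181, 0.0181, 0.1557, 0.1557, 0.1557, 0.2291, 0.2291]  mean=-2.1422  Neff=5.5903  idx=[4, 5, 6, 6, 7, 8, 8, 9, 9, 9]

N_eff = 5.5903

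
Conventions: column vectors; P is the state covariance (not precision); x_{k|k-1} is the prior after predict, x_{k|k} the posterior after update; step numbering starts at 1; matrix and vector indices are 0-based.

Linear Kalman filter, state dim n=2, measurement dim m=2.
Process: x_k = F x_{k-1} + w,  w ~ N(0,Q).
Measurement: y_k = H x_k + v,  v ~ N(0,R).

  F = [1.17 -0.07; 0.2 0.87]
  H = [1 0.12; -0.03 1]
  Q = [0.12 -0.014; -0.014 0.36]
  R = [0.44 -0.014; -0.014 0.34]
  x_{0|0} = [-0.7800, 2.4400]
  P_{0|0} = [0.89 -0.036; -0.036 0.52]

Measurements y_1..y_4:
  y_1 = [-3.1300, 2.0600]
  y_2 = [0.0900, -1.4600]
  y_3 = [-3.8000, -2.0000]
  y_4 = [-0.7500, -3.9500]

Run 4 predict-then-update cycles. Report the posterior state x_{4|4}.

step 1: x^-=[-1.0834, 1.9668]  P^-=[1.3468 0.1265; 0.1265 0.7767]  S=[1.8283 0.1648; 0.1648 1.1103]  K=[0.7479 -0.0335; 0.0582 0.6875]  nu=[-2.2826, 0.0607]  x^+=[-2.7927, 1.8757]  P^+=[0.3310 -0.0119; -0.0119 0.2326]
step 2: x^-=[-3.3988, 1.0733]  P^-=[0.5762 0.0373; 0.0373 0.5451]  S=[1.0330 0.0713; 0.0713 0.8834]  K=[0.5637 -0.0228; 0.0573 0.6112]  nu=[3.3600, -2.6353]  x^+=[-1.4446, -0.3449]  P^+=[0.2493 -0.0082; -0.0082 0.2068]
step 3: x^-=[-1.6660, -0.5890]  P^-=[0.4637 0.0235; 0.0235 0.5236]  S=[0.9168 0.0584; 0.0584 0.8626]  K=[0.5103 -0.0234; 0.0559 0.6024]  nu=[-2.0633, -1.4610]  x^+=[-2.6847, -1.5843]  P^+=[0.2258 -0.0083; -0.0083 0.2038]
step 4: x^-=[-3.0302, -1.9153]  P^-=[0.4315 0.0181; 0.0181 0.5204]  S=[0.8834 0.0535; 0.0535 0.8597]  K=[0.4925 -0.0247; 0.0547 0.6013]  nu=[2.5101, -2.1256]  x^+=[-1.7417, -3.0560]  P^+=[0.2181 -0.0087; -0.0087 0.2034]

x_post = [-1.7417, -3.0560]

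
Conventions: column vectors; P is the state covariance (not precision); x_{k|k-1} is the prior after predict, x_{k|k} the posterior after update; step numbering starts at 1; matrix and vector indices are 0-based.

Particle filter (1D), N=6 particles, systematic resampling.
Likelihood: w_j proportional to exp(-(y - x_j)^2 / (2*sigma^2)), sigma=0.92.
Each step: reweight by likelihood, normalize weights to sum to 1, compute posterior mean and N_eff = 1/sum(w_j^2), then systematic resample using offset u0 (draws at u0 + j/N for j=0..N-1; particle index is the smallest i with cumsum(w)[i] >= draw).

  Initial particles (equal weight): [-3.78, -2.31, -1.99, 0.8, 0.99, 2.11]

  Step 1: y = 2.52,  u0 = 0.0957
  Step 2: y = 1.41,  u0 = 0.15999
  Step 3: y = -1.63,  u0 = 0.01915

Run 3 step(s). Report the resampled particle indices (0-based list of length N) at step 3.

step 1: w=[0.0000, 0.0000, 0.0000, 0.1309, 0.1885, 0.6805]  mean=1.7273  Neff=1.9387  idx=[3, 4, 5, 5, 5, 5]
step 2: w=[0.1708, 0.1918, 0.1593, 0.1593, 0.1593, 0.1593]  mean=1.6714  Neff=5.9691  idx=[0, 1, 2, 3, 4, 5]
step 3: w=[0.6246, 0.3543, 0.0053, 0.0053, 0.0053, 0.0053]  mean=0.8949  Neff=1.9389  idx=[0, 0, 0, 0, 1, 1]

resampled_idx = [0, 0, 0, 0, 1, 1]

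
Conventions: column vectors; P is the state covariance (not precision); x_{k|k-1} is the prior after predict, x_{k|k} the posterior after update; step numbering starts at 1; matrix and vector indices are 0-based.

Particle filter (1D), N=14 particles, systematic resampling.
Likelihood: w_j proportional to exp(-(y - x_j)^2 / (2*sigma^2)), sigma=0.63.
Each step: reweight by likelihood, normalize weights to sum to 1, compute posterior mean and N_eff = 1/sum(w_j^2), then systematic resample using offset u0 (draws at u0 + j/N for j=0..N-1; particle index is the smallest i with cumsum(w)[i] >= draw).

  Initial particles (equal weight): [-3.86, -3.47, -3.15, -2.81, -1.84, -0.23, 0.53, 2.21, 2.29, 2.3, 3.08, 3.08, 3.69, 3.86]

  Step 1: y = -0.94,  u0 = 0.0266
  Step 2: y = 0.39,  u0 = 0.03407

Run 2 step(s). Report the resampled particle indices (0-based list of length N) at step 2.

step 1: w=[0.0000, 0.0003, 0.0022, 0.0126, 0.3713, 0.5459, 0.0677, 0.0000, 0.0000, 0.0000, 0.0000, 0.0000, 0.0000, 0.0000]  mean=-0.8163  Neff=2.2697  idx=[4, 4, 4, 4, 4, 4, 5, 5, 5, 5, 5, 5, 5, 6]
step 2: w=[0.0004, 0.0004, 0.0004, 0.0004, 0.0004, 0.0004, 0.1163, 0.1163, 0.1163, 0.1163, 0.1163, 0.1163, 0.1163, 0.1841]  mean=-0.0936  Neff=7.7829  idx=[6, 6, 7, 8, 8, 9, 9, 10, 11, 11, 12, 13, 13, 13]

resampled_idx = [6, 6, 7, 8, 8, 9, 9, 10, 11, 11, 12, 13, 13, 13]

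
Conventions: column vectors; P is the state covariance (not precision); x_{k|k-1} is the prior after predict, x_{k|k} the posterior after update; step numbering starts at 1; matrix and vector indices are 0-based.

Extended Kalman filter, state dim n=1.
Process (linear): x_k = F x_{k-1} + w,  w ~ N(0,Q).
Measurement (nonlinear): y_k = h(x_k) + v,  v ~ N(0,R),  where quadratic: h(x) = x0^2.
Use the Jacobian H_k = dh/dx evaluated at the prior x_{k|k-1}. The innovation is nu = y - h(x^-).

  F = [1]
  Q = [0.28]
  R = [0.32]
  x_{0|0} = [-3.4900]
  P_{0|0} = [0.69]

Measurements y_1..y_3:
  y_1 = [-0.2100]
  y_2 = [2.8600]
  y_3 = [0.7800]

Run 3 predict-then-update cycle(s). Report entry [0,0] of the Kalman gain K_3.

K[0,0] = -0.2703

step 1: x^-=[-3.4900]  P^-=[0.9700]  H_jac=[-6.9800]  S=[47.5788]  K=[-0.1423]  nu=[-12.3901]  x^+=[-1.7269]  P^+=[0.0065]
step 2: x^-=[-1.7269]  P^-=[0.2865]  H_jac=[-3.4537]  S=[3.7377]  K=[-0.2648]  nu=[-0.1220]  x^+=[-1.6945]  P^+=[0.0245]
step 3: x^-=[-1.6945]  P^-=[0.3045]  H_jac=[-3.3891]  S=[3.8178]  K=[-0.2703]  nu=[-2.0915]  x^+=[-1.1291]  P^+=[0.0255]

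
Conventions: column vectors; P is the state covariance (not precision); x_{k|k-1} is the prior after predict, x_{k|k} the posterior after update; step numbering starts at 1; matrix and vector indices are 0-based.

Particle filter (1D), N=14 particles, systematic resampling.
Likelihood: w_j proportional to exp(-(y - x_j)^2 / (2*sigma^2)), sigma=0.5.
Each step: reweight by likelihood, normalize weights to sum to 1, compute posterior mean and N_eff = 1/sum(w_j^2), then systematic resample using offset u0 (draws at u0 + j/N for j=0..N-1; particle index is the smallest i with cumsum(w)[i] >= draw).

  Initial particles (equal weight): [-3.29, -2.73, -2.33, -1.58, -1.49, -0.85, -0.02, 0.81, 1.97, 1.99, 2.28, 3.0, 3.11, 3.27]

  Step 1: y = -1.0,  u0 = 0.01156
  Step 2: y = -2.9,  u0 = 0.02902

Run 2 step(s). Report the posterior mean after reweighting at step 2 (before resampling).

post_mean = -2.1364

step 1: w=[0.0000, 0.0011, 0.0128, 0.2253, 0.2732, 0.4222, 0.0647, 0.0006, 0.0000, 0.0000, 0.0000, 0.0000, 0.0000, 0.0000]  mean=-1.1557  Neff=3.2468  idx=[2, 3, 3, 3, 4, 4, 4, 4, 5, 5, 5, 5, 5, 6]
step 2: w=[0.7564, 0.0444, 0.0444, 0.0444, 0.0272, 0.0272, 0.0272, 0.0272, 0.0003, 0.0003, 0.0003, 0.0003, 0.0003, 0.0000]  mean=-2.1364  Neff=1.7210  idx=[0, 0, 0, 0, 0, 0, 0, 0, 0, 0, 0, 2, 3, 6]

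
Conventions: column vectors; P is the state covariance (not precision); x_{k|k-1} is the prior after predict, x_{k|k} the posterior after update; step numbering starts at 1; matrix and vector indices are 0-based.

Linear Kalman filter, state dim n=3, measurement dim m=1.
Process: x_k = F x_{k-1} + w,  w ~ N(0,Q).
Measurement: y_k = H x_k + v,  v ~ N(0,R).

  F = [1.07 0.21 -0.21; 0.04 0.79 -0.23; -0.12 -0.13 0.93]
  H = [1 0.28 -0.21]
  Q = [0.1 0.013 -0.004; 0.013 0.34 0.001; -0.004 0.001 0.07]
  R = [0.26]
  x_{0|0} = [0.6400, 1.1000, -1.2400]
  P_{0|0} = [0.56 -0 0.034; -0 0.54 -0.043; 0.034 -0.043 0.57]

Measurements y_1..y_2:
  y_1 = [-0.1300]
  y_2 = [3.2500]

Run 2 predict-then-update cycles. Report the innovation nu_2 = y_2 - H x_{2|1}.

step 1: x^-=[1.1762, 1.1798, -1.3730]  P^-=[0.7786 0.1546 -0.1768; 0.1546 0.7231 -0.2097; -0.1768 -0.2097 0.5830]  S=[1.3065]  K=[0.6575; 0.3070; -0.2740]  nu=[-1.9249]  x^+=[-0.0894, 0.5888, -0.8456]  P^+=[0.2138 -0.1091 0.0585; -0.1091 0.5999 -0.0998; 0.0585 -0.0998 0.4849]
step 2: x^-=[0.2056, 0.6561, -0.8522]  P^-=[0.3261 0.0584 -0.0871; 0.0584 0.7687 -0.2270; -0.0871 -0.2270 0.5103]  S=[0.7648]  K=[0.4716; 0.4201; -0.3371]  nu=[2.6818]  x^+=[1.4704, 1.7828, -1.7562]  P^+=[0.1559 -0.0931 0.0345; -0.0931 0.6337 -0.1187; 0.0345 -0.1187 0.4234]

innov = [2.6818]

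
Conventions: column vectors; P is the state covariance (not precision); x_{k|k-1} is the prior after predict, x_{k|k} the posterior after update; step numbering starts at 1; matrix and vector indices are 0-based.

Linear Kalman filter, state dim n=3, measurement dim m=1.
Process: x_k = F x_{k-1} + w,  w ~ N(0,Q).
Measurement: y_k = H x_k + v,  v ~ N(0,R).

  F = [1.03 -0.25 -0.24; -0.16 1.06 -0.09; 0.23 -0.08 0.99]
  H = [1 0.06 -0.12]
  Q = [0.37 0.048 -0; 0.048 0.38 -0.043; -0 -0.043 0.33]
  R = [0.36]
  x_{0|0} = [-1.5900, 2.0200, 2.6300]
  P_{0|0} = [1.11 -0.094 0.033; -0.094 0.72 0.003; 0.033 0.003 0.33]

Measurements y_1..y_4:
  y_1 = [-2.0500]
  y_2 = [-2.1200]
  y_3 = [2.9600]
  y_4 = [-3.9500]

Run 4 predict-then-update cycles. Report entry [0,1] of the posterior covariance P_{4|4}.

P_post[0,1] = -0.5217

step 1: x^-=[-2.7739, 2.1589, 2.0764]  P^-=[1.6441 -0.4275 0.2432; -0.4275 1.2523 -0.2012; 0.2432 -0.2012 0.7348]  S=[1.9124]  K=[0.8310; -0.1716; 0.0748]  nu=[0.8435]  x^+=[-2.0729, 2.0141, 2.1395]  P^+=[0.3234 -0.1547 0.1244; -0.1547 1.1960 -0.1766; 0.1244 -0.1766 0.7241]
step 2: x^-=[-3.1521, 2.2741, 1.4802]  P^-=[0.8265 -0.4475 0.1105; -0.4475 1.8278 -0.4694; 0.1105 -0.4694 1.1548]  S=[1.1363]  K=[0.6921; -0.2478; -0.0495]  nu=[1.0733]  x^+=[-2.4093, 2.0082, 1.4270]  P^+=[0.2822 -0.2527 0.1494; -0.2527 1.7580 -0.4834; 0.1494 -0.4834 1.1520]
step 3: x^-=[-3.3261, 2.3857, 0.6980]  P^-=[0.8439 -0.6215 0.1181; -0.6215 2.5541 -0.9075; 0.1181 -0.9075 1.6391]  S=[1.1469]  K=[0.6910; -0.3133; -0.1160]  nu=[6.2267]  x^+=[0.9764, 0.4346, -0.0242]  P^+=[0.2963 -0.3732 0.2100; -0.3732 2.4415 -0.9491; 0.2100 -0.9491 1.6237]
step 4: x^-=[0.9029, 0.3066, 0.1658]  P^-=[0.9050 -0.8264 0.2047; -0.8264 3.4577 -1.5419; 0.2047 -1.5419 2.2124]  S=[1.1832]  K=[0.7022; -0.3668; -0.1295]  nu=[-4.8514]  x^+=[-2.5037, 2.0860, 0.7943]  P^+=[0.3216 -0.5217 0.3124; -0.5217 3.2986 -1.5981; 0.3124 -1.5981 2.1926]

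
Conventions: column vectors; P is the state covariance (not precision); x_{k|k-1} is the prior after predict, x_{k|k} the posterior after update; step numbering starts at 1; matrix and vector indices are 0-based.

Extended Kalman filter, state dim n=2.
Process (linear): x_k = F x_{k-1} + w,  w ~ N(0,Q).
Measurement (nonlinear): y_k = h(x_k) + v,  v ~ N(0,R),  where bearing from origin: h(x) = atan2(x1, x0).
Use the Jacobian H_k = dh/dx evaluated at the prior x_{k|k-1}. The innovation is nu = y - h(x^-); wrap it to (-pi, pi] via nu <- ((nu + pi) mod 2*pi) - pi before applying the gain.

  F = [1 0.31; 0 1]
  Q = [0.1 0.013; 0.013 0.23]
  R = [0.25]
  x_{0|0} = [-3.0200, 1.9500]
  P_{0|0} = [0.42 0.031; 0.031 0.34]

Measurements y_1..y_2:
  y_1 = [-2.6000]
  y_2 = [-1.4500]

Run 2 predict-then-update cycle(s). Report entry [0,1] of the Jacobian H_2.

step 1: x^-=[-2.4155, 1.9500]  P^-=[0.5719 0.1494; 0.1494 0.5700]  H_jac=[-0.2023 -0.2506]  S=[0.3244]  K=[-0.4722; -0.5336]  nu=[1.2208]  x^+=[-2.9919, 1.2986]  P^+=[0.4996 0.0677; 0.0677 0.4776]
step 2: x^-=[-2.5894, 1.2986]  P^-=[0.6874 0.2287; 0.2287 0.7076]  H_jac=[-0.1548 -0.3086]  S=[0.3557]  K=[-0.4975; -0.7134]  nu=[2.1564]  x^+=[-3.6622, -0.2399]  P^+=[0.5994 0.1025; 0.1025 0.5266]

H_jac[0,1] = -0.3086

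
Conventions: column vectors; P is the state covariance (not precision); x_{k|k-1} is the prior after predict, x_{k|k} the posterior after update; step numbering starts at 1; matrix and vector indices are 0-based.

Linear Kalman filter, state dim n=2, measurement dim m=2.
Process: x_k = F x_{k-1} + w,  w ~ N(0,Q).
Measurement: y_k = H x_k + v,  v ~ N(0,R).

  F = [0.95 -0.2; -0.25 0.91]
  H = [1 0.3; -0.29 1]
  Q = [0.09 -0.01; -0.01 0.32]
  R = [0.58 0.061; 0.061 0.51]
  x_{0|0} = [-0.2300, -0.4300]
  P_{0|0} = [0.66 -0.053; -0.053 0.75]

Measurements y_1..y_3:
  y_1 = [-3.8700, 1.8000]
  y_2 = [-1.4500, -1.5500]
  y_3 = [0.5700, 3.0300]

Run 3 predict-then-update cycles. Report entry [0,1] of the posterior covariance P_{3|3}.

P_post[0,1] = -0.0283

step 1: x^-=[-0.1325, -0.3338]  P^-=[0.7358 -0.3517; -0.3517 1.0064]  S=[1.1953 -0.1716; -0.1716 1.7823]  K=[0.4885 -0.2700; 0.0483 0.6266]  nu=[-3.6374, 2.0954]  x^+=[-2.4752, 0.8035]  P^+=[0.2753 -0.0281; -0.0281 0.3143]
step 2: x^-=[-2.5122, 1.3500]  P^-=[0.3617 -0.1583; -0.1583 0.6103]  S=[0.9017 -0.0053; -0.0053 1.2425]  K=[0.3472 -0.2103; 0.0306 0.5282]  nu=[0.6572, -3.6285]  x^+=[-1.5208, -0.5467]  P^+=[0.1972 -0.0289; -0.0289 0.2629]
step 3: x^-=[-1.3355, -0.1172]  P^-=[0.2895 -0.1311; -0.1311 0.5632]  S=[0.8415 0.0263; 0.0263 1.1736]  K=[0.3032 -0.1900; 0.0290 0.5116]  nu=[1.9406, 2.7600]  x^+=[-1.2715, 1.3511]  P^+=[0.1728 -0.0283; -0.0283 0.2545]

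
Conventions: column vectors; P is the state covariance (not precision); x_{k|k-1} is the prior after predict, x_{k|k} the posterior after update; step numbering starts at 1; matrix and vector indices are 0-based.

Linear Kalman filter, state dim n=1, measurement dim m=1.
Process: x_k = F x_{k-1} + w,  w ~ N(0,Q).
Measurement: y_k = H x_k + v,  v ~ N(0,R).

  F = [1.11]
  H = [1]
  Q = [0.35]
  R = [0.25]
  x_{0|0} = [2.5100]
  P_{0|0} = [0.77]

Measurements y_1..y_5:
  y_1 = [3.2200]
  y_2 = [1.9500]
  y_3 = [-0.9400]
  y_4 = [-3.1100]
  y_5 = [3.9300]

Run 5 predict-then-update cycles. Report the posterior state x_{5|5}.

x_post = [2.0058]

step 1: x^-=[2.7861]  P^-=[1.2987]  S=[1.5487]  K=[0.8386]  nu=[0.4339]  x^+=[3.1500]  P^+=[0.2096]
step 2: x^-=[3.4965]  P^-=[0.6083]  S=[0.8583]  K=[0.7087]  nu=[-1.5465]  x^+=[2.4004]  P^+=[0.1772]
step 3: x^-=[2.6645]  P^-=[0.5683]  S=[0.8183]  K=[0.6945]  nu=[-3.6045]  x^+=[0.1612]  P^+=[0.1736]
step 4: x^-=[0.1789]  P^-=[0.5639]  S=[0.8139]  K=[0.6928]  nu=[-3.2889]  x^+=[-2.0998]  P^+=[0.1732]
step 5: x^-=[-2.3308]  P^-=[0.5634]  S=[0.8134]  K=[0.6927]  nu=[6.2608]  x^+=[2.0058]  P^+=[0.1732]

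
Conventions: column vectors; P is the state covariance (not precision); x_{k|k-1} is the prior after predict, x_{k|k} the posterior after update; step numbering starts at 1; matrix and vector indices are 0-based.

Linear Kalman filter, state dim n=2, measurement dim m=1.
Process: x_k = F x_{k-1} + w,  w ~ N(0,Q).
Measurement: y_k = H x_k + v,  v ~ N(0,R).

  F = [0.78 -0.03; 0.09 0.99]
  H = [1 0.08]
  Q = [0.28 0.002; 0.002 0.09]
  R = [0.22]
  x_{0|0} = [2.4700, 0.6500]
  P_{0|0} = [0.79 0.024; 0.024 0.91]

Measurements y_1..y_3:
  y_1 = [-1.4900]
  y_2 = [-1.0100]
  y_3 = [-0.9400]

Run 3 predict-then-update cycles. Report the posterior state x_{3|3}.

step 1: x^-=[1.9071, 0.8658]  P^-=[0.7603 0.0489; 0.0489 0.9926]  S=[0.9945]  K=[0.7685; 0.1290]  nu=[-3.4664]  x^+=[-0.7567, 0.4186]  P^+=[0.1730 -0.0497; -0.0497 0.9760]
step 2: x^-=[-0.6028, 0.3463]  P^-=[0.3885 -0.0531; -0.0531 1.0391]  S=[0.6066]  K=[0.6334; 0.0495]  nu=[-0.4349]  x^+=[-0.8782, 0.3248]  P^+=[0.1451 -0.0721; -0.0721 1.0376]
step 3: x^-=[-0.6948, 0.2425]  P^-=[0.3726 -0.0741; -0.0741 1.0953]  S=[0.5877]  K=[0.6239; 0.0230]  nu=[-0.2646]  x^+=[-0.8599, 0.2364]  P^+=[0.1439 -0.0825; -0.0825 1.0950]

x_post = [-0.8599, 0.2364]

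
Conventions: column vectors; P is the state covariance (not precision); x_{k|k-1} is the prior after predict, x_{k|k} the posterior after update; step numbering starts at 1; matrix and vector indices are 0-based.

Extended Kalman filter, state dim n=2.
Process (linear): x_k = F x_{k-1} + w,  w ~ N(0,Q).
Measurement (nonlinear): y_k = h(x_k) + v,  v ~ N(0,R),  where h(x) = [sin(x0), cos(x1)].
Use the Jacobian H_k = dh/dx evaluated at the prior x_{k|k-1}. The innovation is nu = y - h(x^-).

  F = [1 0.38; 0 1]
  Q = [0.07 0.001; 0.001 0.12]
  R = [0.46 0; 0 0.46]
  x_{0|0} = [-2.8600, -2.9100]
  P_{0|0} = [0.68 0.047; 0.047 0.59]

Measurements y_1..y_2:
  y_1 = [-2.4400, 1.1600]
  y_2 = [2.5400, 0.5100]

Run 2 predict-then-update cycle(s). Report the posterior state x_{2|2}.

step 1: x^-=[-3.9658, -2.9100]  P^-=[0.8709 0.2722; 0.2722 0.7100]  H_jac=[-0.6791 0.0000; 0.0000 0.2295]  S=[0.8617 -0.0424; -0.0424 0.4974]  K=[-0.6831 0.0673; -0.1992 0.3106]  nu=[-3.1740, 2.1333]  x^+=[-1.6540, -1.6149]  P^+=[0.4627 0.1349; 0.1349 0.6225]
step 2: x^-=[-2.2677, -1.6149]  P^-=[0.7251 0.3725; 0.3725 0.7425]  H_jac=[-0.6418 0.0000; 0.0000 0.9990]  S=[0.7587 -0.2389; -0.2389 1.2011]  K=[-0.5503 0.2004; -0.1287 0.5920]  nu=[3.3068, 0.5541]  x^+=[-3.9765, -1.7126]  P^+=[0.3944 0.0923; 0.0923 0.2726]

x_post = [-3.9765, -1.7126]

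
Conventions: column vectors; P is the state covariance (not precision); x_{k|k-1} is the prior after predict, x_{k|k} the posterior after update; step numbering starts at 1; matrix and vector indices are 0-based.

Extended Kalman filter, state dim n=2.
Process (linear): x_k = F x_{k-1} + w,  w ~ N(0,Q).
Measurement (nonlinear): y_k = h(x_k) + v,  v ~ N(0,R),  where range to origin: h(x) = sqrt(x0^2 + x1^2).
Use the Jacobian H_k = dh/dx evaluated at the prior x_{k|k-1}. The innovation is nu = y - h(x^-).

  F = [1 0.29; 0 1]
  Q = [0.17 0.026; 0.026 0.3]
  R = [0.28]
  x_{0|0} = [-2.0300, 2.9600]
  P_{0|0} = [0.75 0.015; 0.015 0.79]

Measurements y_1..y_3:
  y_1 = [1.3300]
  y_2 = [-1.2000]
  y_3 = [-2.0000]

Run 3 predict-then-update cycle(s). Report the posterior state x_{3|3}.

x_post = [1.5657, 0.6554]

step 1: x^-=[-1.1716, 2.9600]  P^-=[0.9951 0.2701; 0.2701 1.0900]  H_jac=[-0.3680 0.9298]  S=[1.1723]  K=[-0.0982; 0.7797]  nu=[-1.8534]  x^+=[-0.9896, 1.5148]  P^+=[0.9838 0.3598; 0.3598 0.3772]
step 2: x^-=[-0.5503, 1.5148]  P^-=[1.3943 0.4952; 0.4952 0.6772]  H_jac=[-0.3415 0.9399]  S=[0.7230]  K=[-0.0147; 0.6465]  nu=[-2.8117]  x^+=[-0.5090, -0.3031]  P^+=[1.3941 0.5021; 0.5021 0.3750]
step 3: x^-=[-0.5969, -0.3031]  P^-=[1.8869 0.6369; 0.6369 0.6750]  H_jac=[-0.8917 -0.4527]  S=[2.4327]  K=[-0.8101; -0.3591]  nu=[-2.6694]  x^+=[1.5657, 0.6554]  P^+=[0.2903 -0.0707; -0.0707 0.3614]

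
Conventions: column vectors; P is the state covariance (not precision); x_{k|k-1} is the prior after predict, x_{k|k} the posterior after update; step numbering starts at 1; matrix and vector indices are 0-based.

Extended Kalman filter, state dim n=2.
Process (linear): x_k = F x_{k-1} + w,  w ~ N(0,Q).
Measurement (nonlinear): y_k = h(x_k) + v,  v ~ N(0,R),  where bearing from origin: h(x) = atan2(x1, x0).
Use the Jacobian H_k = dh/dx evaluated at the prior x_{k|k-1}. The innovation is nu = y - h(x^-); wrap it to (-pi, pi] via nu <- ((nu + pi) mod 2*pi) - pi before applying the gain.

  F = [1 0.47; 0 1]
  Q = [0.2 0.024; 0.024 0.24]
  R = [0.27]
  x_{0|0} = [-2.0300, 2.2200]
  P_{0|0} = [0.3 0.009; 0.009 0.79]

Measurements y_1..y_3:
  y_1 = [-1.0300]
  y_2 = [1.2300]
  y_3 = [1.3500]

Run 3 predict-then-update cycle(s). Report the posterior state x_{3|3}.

x_post = [5.1485, 4.5377]

step 1: x^-=[-0.9866, 2.2200]  P^-=[0.6830 0.4043; 0.4043 1.0300]  H_jac=[-0.3762 -0.1672]  S=[0.4463]  K=[-0.7271; -0.7266]  nu=[-3.0190]  x^+=[1.2086, 4.4137]  P^+=[0.4470 0.1685; 0.1685 0.7944]
step 2: x^-=[3.2830, 4.4137]  P^-=[0.9809 0.5659; 0.5659 1.0344]  H_jac=[-0.1459 0.1085]  S=[0.2851]  K=[-0.2865; 0.1041]  nu=[0.2987]  x^+=[3.1974, 4.4448]  P^+=[0.9575 0.5744; 0.5744 1.0313]
step 3: x^-=[5.2865, 4.4448]  P^-=[1.9252 1.0831; 1.0831 1.2713]  H_jac=[-0.0932 0.1108]  S=[0.2800]  K=[-0.2120; 0.1428]  nu=[0.6509]  x^+=[5.1485, 4.5377]  P^+=[1.9127 1.0916; 1.0916 1.2656]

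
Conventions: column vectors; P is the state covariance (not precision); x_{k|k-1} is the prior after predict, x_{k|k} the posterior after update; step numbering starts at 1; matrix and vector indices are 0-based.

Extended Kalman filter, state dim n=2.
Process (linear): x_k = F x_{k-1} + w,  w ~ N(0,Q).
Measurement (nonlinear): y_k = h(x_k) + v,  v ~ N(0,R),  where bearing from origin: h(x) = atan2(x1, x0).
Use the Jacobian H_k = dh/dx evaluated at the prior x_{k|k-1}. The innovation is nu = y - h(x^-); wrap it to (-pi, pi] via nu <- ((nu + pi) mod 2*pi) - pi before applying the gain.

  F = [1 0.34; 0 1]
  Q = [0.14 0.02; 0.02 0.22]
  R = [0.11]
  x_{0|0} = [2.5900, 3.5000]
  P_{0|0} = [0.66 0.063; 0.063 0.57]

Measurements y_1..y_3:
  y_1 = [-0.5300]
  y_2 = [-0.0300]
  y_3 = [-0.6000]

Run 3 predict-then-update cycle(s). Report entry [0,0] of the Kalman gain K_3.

step 1: x^-=[3.7800, 3.5000]  P^-=[0.9087 0.2768; 0.2768 0.7900]  H_jac=[-0.1319 0.1424]  S=[0.1314]  K=[-0.6119; 0.5784]  nu=[-1.2770]  x^+=[4.5613, 2.7614]  P^+=[0.8595 0.3233; 0.3233 0.7460]
step 2: x^-=[5.5002, 2.7614]  P^-=[1.3056 0.5970; 0.5970 0.9660]  H_jac=[-0.0729 0.1452]  S=[0.1247]  K=[-0.0682; 0.7761]  nu=[-0.4953]  x^+=[5.5340, 2.3770]  P^+=[1.3050 0.6036; 0.6036 0.8909]
step 3: x^-=[6.3422, 2.3770]  P^-=[1.9585 0.9265; 0.9265 1.1109]  H_jac=[-0.0518 0.1383]  S=[0.1232]  K=[0.2159; 0.8569]  nu=[-0.9586]  x^+=[6.1352, 1.5556]  P^+=[1.9527 0.9037; 0.9037 1.0205]

K[0,0] = 0.2159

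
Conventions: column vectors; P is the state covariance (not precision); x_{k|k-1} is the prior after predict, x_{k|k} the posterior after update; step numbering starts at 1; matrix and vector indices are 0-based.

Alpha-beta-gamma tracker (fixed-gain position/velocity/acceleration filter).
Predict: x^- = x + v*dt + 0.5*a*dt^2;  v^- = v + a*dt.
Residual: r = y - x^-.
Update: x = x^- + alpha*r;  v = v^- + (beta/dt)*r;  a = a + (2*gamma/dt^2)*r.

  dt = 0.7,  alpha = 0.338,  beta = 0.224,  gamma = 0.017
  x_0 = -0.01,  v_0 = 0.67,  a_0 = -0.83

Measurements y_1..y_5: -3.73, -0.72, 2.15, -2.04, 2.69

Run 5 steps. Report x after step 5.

step 1: x_pred=0.2556  r=-3.9857  x^+=-1.0915  v^+=-1.1864  a^+=-1.1066
step 2: x_pred=-2.1931  r=1.4731  x^+=-1.6952  v^+=-1.4896  a^+=-1.0043
step 3: x_pred=-2.9840  r=5.1340  x^+=-1.2487  v^+=-0.5498  a^+=-0.6481
step 4: x_pred=-1.7923  r=-0.2477  x^+=-1.8760  v^+=-1.0827  a^+=-0.6653
step 5: x_pred=-2.7969  r=5.4869  x^+=-0.9423  v^+=0.2074  a^+=-0.2846

x_post = -0.9423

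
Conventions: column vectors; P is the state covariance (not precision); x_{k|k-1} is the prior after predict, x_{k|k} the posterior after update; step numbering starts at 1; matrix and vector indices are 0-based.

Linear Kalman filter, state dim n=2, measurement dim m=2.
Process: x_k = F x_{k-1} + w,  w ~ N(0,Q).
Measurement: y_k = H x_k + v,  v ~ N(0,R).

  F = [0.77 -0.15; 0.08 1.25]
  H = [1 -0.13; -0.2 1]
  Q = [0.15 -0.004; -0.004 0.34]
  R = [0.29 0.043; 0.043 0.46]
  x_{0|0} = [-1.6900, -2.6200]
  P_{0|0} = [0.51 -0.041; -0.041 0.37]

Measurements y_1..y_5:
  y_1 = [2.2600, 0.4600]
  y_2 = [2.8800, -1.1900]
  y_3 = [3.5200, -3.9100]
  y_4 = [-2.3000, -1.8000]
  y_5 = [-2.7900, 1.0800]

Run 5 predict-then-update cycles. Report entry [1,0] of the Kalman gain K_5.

K[1,0] = -0.0800

step 1: x^-=[-0.9083, -3.4102]  P^-=[0.4702 -0.0809; -0.0809 0.9132]  S=[0.7966 -0.2528; -0.2528 1.4244]  K=[0.5981 -0.0167; -0.0462 0.6443]  nu=[2.7250, 3.6885]  x^+=[0.6599, -1.1595]  P^+=[0.1798 0.0540; 0.0540 0.3052]
step 2: x^-=[0.6821, -1.3966]  P^-=[0.2510 0.0012; 0.0012 0.8288]  S=[0.5547 -0.1137; -0.1137 1.2984]  K=[0.4526 0.0019; -0.0624 0.6327]  nu=[2.0164, 0.3430]  x^+=[1.5953, -1.3054]  P^+=[0.1375 0.0478; 0.0478 0.2979]
step 3: x^-=[1.4242, -1.5041]  P^-=[0.2272 -0.0059; -0.0059 0.8160]  S=[0.5325 -0.1146; -0.1146 1.2874]  K=[0.4277 -0.0018; -0.0752 0.6280]  nu=[1.9003, -2.1210]  x^+=[2.2408, -2.9790]  P^+=[0.1296 0.0435; 0.0435 0.2944]
step 4: x^-=[2.1723, -3.5445]  P^-=[0.2234 -0.0099; -0.0099 0.8095]  S=[0.5297 -0.1171; -0.1171 1.2823]  K=[0.4234 -0.0039; -0.0791 0.6256]  nu=[-4.9331, 2.1790]  x^+=[0.0752, -1.7913]  P^+=[0.1281 0.0420; 0.0420 0.2928]
step 5: x^-=[0.3266, -2.2331]  P^-=[0.2228 -0.0111; -0.0111 0.8067]  S=[0.5293 -0.1178; -0.1178 1.2800]  K=[0.4226 -0.0046; -0.0800 0.6246]  nu=[-3.4069, 3.3785]  x^+=[-1.1287, 0.1496]  P^+=[0.1278 0.0416; 0.0416 0.2922]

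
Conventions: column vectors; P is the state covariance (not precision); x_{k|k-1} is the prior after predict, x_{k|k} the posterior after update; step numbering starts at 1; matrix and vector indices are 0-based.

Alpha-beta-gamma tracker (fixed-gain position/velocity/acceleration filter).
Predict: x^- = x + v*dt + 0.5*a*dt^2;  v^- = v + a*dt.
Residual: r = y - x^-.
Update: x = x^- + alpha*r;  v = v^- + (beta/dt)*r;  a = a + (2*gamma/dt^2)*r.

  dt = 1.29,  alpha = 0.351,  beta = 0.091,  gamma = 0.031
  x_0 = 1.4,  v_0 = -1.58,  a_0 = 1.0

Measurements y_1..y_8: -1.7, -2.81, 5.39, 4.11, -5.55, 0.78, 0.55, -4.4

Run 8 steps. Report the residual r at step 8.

resid = -14.6763

step 1: x_pred=0.1938  r=-1.8938  x^+=-0.4709  v^+=-0.4236  a^+=0.9294
step 2: x_pred=-0.2440  r=-2.5660  x^+=-1.1447  v^+=0.5944  a^+=0.8338
step 3: x_pred=0.3159  r=5.0741  x^+=2.0969  v^+=2.0280  a^+=1.0229
step 4: x_pred=5.5640  r=-1.4540  x^+=5.0537  v^+=3.2449  a^+=0.9687
step 5: x_pred=10.0456  r=-15.5956  x^+=4.5716  v^+=3.3944  a^+=0.3877
step 6: x_pred=9.2729  r=-8.4929  x^+=6.2919  v^+=3.2954  a^+=0.0712
step 7: x_pred=10.6022  r=-10.0522  x^+=7.0739  v^+=2.6782  a^+=-0.3033
step 8: x_pred=10.2763  r=-14.6763  x^+=5.1249  v^+=1.2516  a^+=-0.8501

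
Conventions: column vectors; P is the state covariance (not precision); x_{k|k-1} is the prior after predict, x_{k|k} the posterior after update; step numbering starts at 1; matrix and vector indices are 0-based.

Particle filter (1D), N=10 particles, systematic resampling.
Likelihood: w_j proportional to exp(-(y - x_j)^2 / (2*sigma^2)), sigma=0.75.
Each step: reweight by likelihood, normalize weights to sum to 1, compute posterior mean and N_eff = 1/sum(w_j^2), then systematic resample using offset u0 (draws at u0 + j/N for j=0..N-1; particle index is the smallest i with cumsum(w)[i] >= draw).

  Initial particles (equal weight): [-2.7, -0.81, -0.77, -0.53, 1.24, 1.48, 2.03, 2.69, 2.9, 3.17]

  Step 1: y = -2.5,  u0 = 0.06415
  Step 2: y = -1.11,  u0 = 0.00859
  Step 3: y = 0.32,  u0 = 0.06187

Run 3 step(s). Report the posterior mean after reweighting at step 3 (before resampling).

post_mean = -0.7904

step 1: w=[0.8423, 0.0689, 0.0610, 0.0277, 0.0000, 0.0000, 0.0000, 0.0000, 0.0000, 0.0000]  mean=-2.3918  Neff=1.3913  idx=[0, 0, 0, 0, 0, 0, 0, 0, 1, 2]
step 2: w=[0.0396, 0.0396, 0.0396, 0.0396, 0.0396, 0.0396, 0.0396, 0.0396, 0.3456, 0.3378]  mean=-1.3948  Neff=4.0634  idx=[0, 2, 5, 7, 8, 8, 8, 9, 9, 9]
step 3: w=[0.0002, 0.0002, 0.0002, 0.0002, 0.1600, 0.1600, 0.1600, 0.1731, 0.1731, 0.1731]  mean=-0.7904  Neff=5.9979  idx=[4, 5, 5, 6, 6, 7, 8, 8, 9, 9]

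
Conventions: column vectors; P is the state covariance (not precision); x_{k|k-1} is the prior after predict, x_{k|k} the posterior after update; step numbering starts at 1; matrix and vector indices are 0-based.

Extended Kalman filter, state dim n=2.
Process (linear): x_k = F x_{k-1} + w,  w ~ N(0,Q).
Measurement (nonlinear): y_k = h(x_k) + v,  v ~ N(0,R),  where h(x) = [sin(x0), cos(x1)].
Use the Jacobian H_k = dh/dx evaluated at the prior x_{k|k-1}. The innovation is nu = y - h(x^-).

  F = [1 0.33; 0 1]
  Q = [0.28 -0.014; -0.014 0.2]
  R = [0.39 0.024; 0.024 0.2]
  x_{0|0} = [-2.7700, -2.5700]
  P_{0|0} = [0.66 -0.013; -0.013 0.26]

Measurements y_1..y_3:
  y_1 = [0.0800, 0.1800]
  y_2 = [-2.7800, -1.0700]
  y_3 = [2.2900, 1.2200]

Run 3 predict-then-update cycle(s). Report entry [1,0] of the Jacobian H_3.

step 1: x^-=[-3.6181, -2.5700]  P^-=[0.9597 0.0588; 0.0588 0.4600]  H_jac=[-0.8886 0.0000; 0.0000 0.5410]  S=[1.1478 -0.0043; -0.0043 0.3346]  K=[-0.7427 0.0856; -0.0428 0.7431]  nu=[-0.3787, 1.0210]  x^+=[-3.2495, -1.7950]  P^+=[0.3236 -0.0013; -0.0013 0.2728]
step 2: x^-=[-3.8418, -1.7950]  P^-=[0.6325 0.0747; 0.0747 0.4728]  H_jac=[-0.7647 0.0000; 0.0000 0.9750]  S=[0.7598 -0.0317; -0.0317 0.6495]  K=[-0.6331 0.0813; -0.0457 0.7076]  nu=[-3.4244, -0.8476]  x^+=[-1.7426, -2.2384]  P^+=[0.3204 0.0011; 0.0011 0.1440]
step 3: x^-=[-2.4813, -2.2384]  P^-=[0.6168 0.0346; 0.0346 0.3440]  H_jac=[-0.7898 0.0000; 0.0000 0.7853]  S=[0.7747 0.0025; 0.0025 0.4122]  K=[-0.6290 0.0698; -0.0374 0.6557]  nu=[2.9033, 1.8391]  x^+=[-4.1791, -1.1412]  P^+=[0.3085 -0.0014; -0.0014 0.1659]

H_jac[1,0] = 0.0000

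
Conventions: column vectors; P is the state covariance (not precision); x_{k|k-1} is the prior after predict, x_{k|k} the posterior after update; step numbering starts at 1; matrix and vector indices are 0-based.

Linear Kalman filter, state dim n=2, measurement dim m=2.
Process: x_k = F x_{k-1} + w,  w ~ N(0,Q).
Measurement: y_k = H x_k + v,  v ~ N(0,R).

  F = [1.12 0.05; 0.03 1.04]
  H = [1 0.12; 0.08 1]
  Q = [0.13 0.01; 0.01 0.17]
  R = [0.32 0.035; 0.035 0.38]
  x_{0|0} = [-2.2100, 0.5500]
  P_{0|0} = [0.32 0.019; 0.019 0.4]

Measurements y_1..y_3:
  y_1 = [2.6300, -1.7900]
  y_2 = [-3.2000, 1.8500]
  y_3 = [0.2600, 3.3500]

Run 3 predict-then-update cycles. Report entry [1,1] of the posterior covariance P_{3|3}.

P_post[1,1] = 0.1911

step 1: x^-=[-2.4477, 0.5057]  P^-=[0.5345 0.0637; 0.0637 0.6041]  S=[0.8785 0.2146; 0.2146 0.9977]  K=[0.6239 -0.0275; 0.0062 0.6093]  nu=[5.0170, -2.0999]  x^+=[0.7398, -0.7424]  P^+=[0.1992 -0.0045; -0.0045 0.2321]
step 2: x^-=[0.7915, -0.7499]  P^-=[0.3800 0.0235; 0.0235 0.4209]  S=[0.7117 0.1396; 0.1396 0.8071]  K=[0.5432 -0.0272; 0.0012 0.5236]  nu=[-3.9015, 2.5366]  x^+=[-1.3969, 0.5735]  P^+=[0.1735 -0.0052; -0.0052 0.1994]
step 3: x^-=[-1.5358, 0.5545]  P^-=[0.3476 0.0201; 0.0201 0.3855]  S=[0.6779 0.1294; 0.1294 0.7710]  K=[0.5211 -0.0253; 0.0022 0.5018]  nu=[1.7293, 2.9183]  x^+=[-0.7086, 2.0227]  P^+=[0.1664 -0.0047; -0.0047 0.1911]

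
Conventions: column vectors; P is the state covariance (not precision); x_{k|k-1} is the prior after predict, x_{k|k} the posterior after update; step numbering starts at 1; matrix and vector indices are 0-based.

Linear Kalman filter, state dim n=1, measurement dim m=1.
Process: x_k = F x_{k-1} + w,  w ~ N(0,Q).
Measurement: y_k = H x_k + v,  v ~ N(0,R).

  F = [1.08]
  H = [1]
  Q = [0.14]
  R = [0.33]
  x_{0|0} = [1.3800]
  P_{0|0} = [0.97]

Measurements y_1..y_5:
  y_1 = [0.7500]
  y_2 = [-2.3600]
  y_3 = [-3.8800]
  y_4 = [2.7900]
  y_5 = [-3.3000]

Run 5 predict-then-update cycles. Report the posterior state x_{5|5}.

x_post = [-1.6192]

step 1: x^-=[1.4904]  P^-=[1.2714]  S=[1.6014]  K=[0.7939]  nu=[-0.7404]  x^+=[0.9026]  P^+=[0.2620]
step 2: x^-=[0.9748]  P^-=[0.4456]  S=[0.7756]  K=[0.5745]  nu=[-3.3348]  x^+=[-0.9411]  P^+=[0.1896]
step 3: x^-=[-1.0164]  P^-=[0.3611]  S=[0.6911]  K=[0.5225]  nu=[-2.8636]  x^+=[-2.5127]  P^+=[0.1724]
step 4: x^-=[-2.7137]  P^-=[0.3411]  S=[0.6711]  K=[0.5083]  nu=[5.5037]  x^+=[0.0838]  P^+=[0.1677]
step 5: x^-=[0.0905]  P^-=[0.3356]  S=[0.6656]  K=[0.5042]  nu=[-3.3905]  x^+=[-1.6192]  P^+=[0.1664]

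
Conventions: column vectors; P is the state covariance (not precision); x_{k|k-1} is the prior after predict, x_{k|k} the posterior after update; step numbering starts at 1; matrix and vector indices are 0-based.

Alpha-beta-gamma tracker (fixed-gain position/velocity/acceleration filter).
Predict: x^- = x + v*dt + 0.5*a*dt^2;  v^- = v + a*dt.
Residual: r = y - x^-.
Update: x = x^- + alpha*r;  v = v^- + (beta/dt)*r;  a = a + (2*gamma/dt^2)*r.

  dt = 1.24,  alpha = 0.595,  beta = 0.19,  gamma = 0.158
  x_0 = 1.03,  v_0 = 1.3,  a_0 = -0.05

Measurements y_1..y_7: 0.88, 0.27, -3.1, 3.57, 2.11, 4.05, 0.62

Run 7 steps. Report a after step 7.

a_post = 1.2621

step 1: x_pred=2.6036  r=-1.7236  x^+=1.5780  v^+=0.9739  a^+=-0.4042
step 2: x_pred=2.4749  r=-2.2049  x^+=1.1630  v^+=0.1348  a^+=-0.8574
step 3: x_pred=0.6710  r=-3.7710  x^+=-1.5727  v^+=-1.5061  a^+=-1.6324
step 4: x_pred=-4.6953  r=8.2653  x^+=0.2226  v^+=-2.2638  a^+=0.0663
step 5: x_pred=-2.5336  r=4.6436  x^+=0.2293  v^+=-1.4701  a^+=1.0206
step 6: x_pred=-0.8089  r=4.8589  x^+=2.0821  v^+=0.5400  a^+=2.0192
step 7: x_pred=4.3040  r=-3.6840  x^+=2.1120  v^+=2.4793  a^+=1.2621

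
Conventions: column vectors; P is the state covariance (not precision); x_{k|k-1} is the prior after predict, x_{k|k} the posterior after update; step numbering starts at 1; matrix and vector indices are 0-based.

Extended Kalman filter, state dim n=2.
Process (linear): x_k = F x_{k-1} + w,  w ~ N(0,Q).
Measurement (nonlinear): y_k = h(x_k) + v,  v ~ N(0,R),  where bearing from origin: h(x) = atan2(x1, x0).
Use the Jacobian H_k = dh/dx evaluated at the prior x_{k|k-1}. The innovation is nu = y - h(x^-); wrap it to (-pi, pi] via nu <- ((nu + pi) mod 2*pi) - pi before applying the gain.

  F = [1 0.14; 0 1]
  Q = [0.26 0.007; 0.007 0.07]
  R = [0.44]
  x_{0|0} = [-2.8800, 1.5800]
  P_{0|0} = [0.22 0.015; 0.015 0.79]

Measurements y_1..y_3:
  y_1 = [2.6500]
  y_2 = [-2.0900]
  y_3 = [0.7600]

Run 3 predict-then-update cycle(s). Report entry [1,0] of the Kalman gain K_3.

K[1,0] = -0.4766

step 1: x^-=[-2.6588, 1.5800]  P^-=[0.4997 0.1326; 0.1326 0.8600]  H_jac=[-0.1652 -0.2780]  S=[0.5323]  K=[-0.2243; -0.4903]  nu=[0.0446]  x^+=[-2.6688, 1.5581]  P^+=[0.4729 0.0741; 0.0741 0.7321]
step 2: x^-=[-2.4507, 1.5581]  P^-=[0.7680 0.1836; 0.1836 0.8021]  H_jac=[-0.1848 -0.2906]  S=[0.5537]  K=[-0.3526; -0.4822]  nu=[1.6179]  x^+=[-3.0212, 0.7779]  P^+=[0.6991 0.0894; 0.0894 0.6733]
step 3: x^-=[-2.9123, 0.7779]  P^-=[0.9974 0.1907; 0.1907 0.7433]  H_jac=[-0.0856 -0.3205]  S=[0.5341]  K=[-0.2743; -0.4766]  nu=[-2.1206]  x^+=[-2.3306, 1.7886]  P^+=[0.9572 0.1209; 0.1209 0.6220]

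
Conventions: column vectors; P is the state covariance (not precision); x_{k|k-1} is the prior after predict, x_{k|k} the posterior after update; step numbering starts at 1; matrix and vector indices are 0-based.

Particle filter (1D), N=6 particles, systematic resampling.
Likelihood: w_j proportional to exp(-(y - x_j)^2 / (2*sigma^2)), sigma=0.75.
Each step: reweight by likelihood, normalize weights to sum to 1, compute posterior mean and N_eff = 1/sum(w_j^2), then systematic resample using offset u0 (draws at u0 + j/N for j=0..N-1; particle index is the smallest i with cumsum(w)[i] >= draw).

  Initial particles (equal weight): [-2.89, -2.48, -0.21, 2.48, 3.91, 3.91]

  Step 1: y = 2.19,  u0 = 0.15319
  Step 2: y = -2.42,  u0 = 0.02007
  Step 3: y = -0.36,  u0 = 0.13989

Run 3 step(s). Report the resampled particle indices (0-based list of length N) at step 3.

resampled_idx = [0, 1, 2, 3, 4, 5]

step 1: w=[0.0000, 0.0000, 0.0055, 0.8607, 0.0669, 0.0669]  mean=2.6564  Neff=1.3337  idx=[3, 3, 3, 3, 3, 5]
step 2: w=[0.2000, 0.2000, 0.2000, 0.2000, 0.2000, 0.0000]  mean=2.4800  Neff=5.0000  idx=[0, 0, 1, 2, 3, 4]
step 3: w=[0.1667, 0.1667, 0.1667, 0.1667, 0.1667, 0.1667]  mean=2.4800  Neff=6.0000  idx=[0, 1, 2, 3, 4, 5]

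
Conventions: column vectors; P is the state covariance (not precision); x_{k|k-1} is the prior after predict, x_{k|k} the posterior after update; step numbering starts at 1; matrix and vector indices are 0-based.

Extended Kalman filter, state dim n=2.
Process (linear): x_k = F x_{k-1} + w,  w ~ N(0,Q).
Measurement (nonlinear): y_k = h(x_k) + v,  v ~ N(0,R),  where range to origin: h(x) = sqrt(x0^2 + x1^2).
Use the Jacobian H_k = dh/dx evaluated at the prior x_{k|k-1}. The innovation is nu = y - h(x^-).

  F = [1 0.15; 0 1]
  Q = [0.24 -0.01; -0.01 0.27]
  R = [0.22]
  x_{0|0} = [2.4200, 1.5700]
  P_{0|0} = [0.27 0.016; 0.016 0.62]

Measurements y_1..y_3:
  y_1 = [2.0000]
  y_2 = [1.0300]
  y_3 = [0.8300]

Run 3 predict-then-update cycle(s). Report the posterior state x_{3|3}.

x_post = [1.0644, 0.2561]

step 1: x^-=[2.6555, 1.5700]  P^-=[0.5288 0.0990; 0.0990 0.8900]  H_jac=[0.8608 0.5089]  S=[0.9291]  K=[0.5441; 0.5793]  nu=[-1.0849]  x^+=[2.0652, 0.9416]  P^+=[0.2537 -0.1938; -0.1938 0.5783]
step 2: x^-=[2.2064, 0.9416]  P^-=[0.4485 -0.1171; -0.1171 0.8483]  H_jac=[0.9198 0.3925]  S=[0.6456]  K=[0.5678; 0.3489]  nu=[-1.3689]  x^+=[1.4291, 0.4640]  P^+=[0.2404 -0.2450; -0.2450 0.7697]
step 3: x^-=[1.4987, 0.4640]  P^-=[0.4242 -0.1395; -0.1395 1.0397]  H_jac=[0.9553 0.2957]  S=[0.6192]  K=[0.5878; 0.2813]  nu=[-0.7388]  x^+=[1.0644, 0.2561]  P^+=[0.2103 -0.2419; -0.2419 0.9907]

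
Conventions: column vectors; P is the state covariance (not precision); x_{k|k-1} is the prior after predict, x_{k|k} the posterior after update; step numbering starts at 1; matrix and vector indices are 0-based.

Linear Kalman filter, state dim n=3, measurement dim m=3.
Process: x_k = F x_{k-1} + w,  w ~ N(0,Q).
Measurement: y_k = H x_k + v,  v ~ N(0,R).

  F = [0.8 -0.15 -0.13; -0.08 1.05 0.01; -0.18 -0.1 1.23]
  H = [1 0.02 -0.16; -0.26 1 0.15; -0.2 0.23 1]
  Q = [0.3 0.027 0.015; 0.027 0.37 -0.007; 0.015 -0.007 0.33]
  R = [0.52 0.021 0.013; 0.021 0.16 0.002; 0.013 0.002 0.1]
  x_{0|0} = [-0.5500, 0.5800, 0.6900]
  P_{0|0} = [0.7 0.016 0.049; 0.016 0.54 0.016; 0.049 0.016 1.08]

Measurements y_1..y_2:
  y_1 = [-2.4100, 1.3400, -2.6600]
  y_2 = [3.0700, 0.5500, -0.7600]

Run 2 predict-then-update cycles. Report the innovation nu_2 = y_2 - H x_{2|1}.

innov = [3.6573, -0.6338, 2.1758]

step 1: x^-=[-0.6167, 0.6599, 0.8897]  P^-=[0.7650 -0.0919 -0.2046; -0.0919 0.9675 -0.0275; -0.2046 -0.0275 1.9670]  S=[1.3977 -0.3321 -0.6817; -0.3321 1.2790 0.6141; -0.6817 0.6141 2.2264]  K=[0.5569 -0.1233 0.0344; 0.1006 0.8498 -0.1077; 0.0538 -0.2015 0.9711]  nu=[-1.6641, 0.3863, -3.8248]  x^+=[-1.7228, 1.2329, -2.9919]  P^+=[0.2951 0.0604 0.0556; 0.0604 0.1584 -0.0321; 0.0556 -0.0321 0.1159]
step 2: x^-=[-1.1742, 1.4025, -3.4932]  P^-=[0.4671 0.0400 0.0146; 0.0400 0.5356 -0.0759; 0.0146 -0.0759 0.5020]  S=[0.9976 -0.0473 -0.1329; -0.0473 0.6938 0.1316; -0.1329 0.1316 0.6045]  K=[0.4634 -0.0836 0.0049; 0.0883 0.7621 -0.0815; 0.0368 -0.1633 0.8402]  nu=[3.6573, -0.6338, 2.1758]  x^+=[0.5842, 1.0648, -1.4269]  P^+=[0.2451 0.0536 0.0430; 0.0536 0.1417 -0.0273; 0.0430 -0.0273 0.0991]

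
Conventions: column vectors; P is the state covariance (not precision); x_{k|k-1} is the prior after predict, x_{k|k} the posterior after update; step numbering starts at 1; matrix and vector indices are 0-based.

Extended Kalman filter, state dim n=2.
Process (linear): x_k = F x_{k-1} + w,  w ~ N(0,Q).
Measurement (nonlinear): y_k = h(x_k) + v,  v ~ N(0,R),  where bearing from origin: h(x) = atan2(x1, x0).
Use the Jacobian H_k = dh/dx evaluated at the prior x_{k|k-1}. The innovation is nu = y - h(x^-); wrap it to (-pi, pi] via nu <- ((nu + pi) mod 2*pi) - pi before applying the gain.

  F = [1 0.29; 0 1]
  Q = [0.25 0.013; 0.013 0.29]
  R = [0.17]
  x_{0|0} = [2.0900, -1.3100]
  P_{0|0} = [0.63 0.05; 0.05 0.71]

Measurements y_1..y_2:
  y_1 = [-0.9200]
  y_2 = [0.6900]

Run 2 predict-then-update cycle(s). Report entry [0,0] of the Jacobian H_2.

step 1: x^-=[1.7101, -1.3100]  P^-=[0.9687 0.2689; 0.2689 1.0000]  H_jac=[0.2823 0.3685]  S=[0.4389]  K=[0.8487; 1.0125]  nu=[-0.2663]  x^+=[1.4841, -1.5796]  P^+=[0.6525 -0.1083; -0.1083 0.5500]
step 2: x^-=[1.0260, -1.5796]  P^-=[0.8859 0.0642; 0.0642 0.8400]  H_jac=[0.4452 0.2892]  S=[0.4324]  K=[0.9552; 0.6279]  nu=[1.6848]  x^+=[2.6352, -0.5218]  P^+=[0.4914 -0.1951; -0.1951 0.6696]

H_jac[0,0] = 0.4452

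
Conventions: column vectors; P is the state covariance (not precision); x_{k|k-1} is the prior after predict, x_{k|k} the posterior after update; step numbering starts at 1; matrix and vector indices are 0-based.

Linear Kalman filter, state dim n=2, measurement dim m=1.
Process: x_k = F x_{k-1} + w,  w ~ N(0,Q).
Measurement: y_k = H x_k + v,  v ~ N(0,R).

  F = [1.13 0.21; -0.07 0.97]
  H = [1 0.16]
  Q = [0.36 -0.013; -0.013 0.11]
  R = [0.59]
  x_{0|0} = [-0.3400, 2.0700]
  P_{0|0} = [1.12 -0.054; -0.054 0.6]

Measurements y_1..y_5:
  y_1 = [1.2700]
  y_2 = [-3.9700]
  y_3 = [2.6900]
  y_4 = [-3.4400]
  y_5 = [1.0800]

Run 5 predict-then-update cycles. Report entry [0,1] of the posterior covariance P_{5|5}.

step 1: x^-=[0.0505, 2.0317]  P^-=[1.7910 -0.0378; -0.0378 0.6874]  S=[2.3865]  K=[0.7479; 0.0303]  nu=[0.8944]  x^+=[0.7195, 2.0588]  P^+=[0.4560 -0.0918; -0.0918 0.6852]
step 2: x^-=[1.2453, 1.9466]  P^-=[0.9289 -0.0087; -0.0087 0.7694]  S=[1.5358]  K=[0.6039; 0.0745]  nu=[-5.5268]  x^+=[-2.0924, 1.5351]  P^+=[0.3688 -0.0778; -0.0778 0.7609]
step 3: x^-=[-2.0420, 1.6355]  P^-=[0.8275 0.0287; 0.0287 0.8383]  S=[1.4481]  K=[0.5746; 0.1124]  nu=[4.4703]  x^+=[0.5266, 2.1381]  P^+=[0.3494 -0.0649; -0.0649 0.8200]
step 4: x^-=[1.0441, 2.0371]  P^-=[0.8115 0.0562; 0.0562 0.8920]  S=[1.4423]  K=[0.5689; 0.1379]  nu=[-4.8100]  x^+=[-1.6922, 1.3735]  P^+=[0.3447 -0.0569; -0.0569 0.8646]
step 5: x^-=[-1.6238, 1.4508]  P^-=[0.8113 0.0743; 0.0743 0.9329]  S=[1.4490]  K=[0.5681; 0.1543]  nu=[2.4716]  x^+=[-0.2196, 1.8321]  P^+=[0.3436 -0.0527; -0.0527 0.8984]

P_post[0,1] = -0.0527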